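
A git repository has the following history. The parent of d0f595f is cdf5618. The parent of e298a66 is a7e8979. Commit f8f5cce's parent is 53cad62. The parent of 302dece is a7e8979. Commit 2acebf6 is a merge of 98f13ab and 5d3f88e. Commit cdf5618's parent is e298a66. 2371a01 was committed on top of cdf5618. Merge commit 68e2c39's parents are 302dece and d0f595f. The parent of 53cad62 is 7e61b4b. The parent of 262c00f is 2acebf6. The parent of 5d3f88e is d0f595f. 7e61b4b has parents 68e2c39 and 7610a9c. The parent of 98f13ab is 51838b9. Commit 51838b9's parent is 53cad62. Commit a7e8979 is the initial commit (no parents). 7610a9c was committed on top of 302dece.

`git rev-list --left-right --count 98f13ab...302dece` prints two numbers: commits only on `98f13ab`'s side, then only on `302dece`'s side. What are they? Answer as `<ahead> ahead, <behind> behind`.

Reachable from 98f13ab: {302dece, 51838b9, 53cad62, 68e2c39, 7610a9c, 7e61b4b, 98f13ab, a7e8979, cdf5618, d0f595f, e298a66}.
Reachable from 302dece: {302dece, a7e8979}.
Only in 98f13ab's history (ahead): {51838b9, 53cad62, 68e2c39, 7610a9c, 7e61b4b, 98f13ab, cdf5618, d0f595f, e298a66} — 9.
Only in 302dece's history (behind): {} — 0.

9 ahead, 0 behind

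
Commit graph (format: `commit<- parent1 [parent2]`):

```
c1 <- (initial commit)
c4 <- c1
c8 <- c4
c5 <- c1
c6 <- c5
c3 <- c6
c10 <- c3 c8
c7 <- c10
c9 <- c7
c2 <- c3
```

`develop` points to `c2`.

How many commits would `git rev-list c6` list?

Walking parent pointers from c6: reachable set = {c1, c5, c6}.
That is 3 commits.

3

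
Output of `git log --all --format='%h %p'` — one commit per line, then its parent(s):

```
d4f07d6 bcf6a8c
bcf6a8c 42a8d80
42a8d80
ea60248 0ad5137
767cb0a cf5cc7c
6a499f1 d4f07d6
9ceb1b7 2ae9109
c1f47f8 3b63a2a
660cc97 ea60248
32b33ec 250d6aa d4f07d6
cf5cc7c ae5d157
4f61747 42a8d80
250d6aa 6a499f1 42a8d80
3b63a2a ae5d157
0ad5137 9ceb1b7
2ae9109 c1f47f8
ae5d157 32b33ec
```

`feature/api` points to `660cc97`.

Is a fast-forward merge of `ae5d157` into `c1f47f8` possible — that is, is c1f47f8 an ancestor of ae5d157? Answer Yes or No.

No

A fast-forward from c1f47f8 to ae5d157 is possible iff c1f47f8 is an ancestor of ae5d157.
Ancestors of ae5d157: {250d6aa, 32b33ec, 42a8d80, 6a499f1, ae5d157, bcf6a8c, d4f07d6}.
c1f47f8 is not among them, so fast-forward is not possible.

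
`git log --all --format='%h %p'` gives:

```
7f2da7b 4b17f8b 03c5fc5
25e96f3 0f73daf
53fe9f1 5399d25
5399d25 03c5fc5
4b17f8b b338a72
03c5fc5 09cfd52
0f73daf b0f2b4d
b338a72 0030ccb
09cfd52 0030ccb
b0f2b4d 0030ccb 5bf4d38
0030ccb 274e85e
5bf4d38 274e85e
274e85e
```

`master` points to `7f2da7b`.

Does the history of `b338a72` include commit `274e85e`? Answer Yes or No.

Yes

Ancestors of b338a72 (commits reachable by following parents): {0030ccb, 274e85e, b338a72}.
274e85e is in that set, so it is an ancestor of b338a72.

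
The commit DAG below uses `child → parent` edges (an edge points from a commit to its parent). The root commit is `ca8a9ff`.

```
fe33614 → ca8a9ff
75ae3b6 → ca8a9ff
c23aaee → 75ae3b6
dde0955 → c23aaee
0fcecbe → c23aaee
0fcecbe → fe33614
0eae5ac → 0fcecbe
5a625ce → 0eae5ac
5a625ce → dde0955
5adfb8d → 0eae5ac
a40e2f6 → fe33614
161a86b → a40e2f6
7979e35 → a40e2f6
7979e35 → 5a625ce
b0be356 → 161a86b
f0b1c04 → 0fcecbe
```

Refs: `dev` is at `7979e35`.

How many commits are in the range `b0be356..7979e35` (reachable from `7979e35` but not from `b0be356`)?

7

Reachable from 7979e35: {0eae5ac, 0fcecbe, 5a625ce, 75ae3b6, 7979e35, a40e2f6, c23aaee, ca8a9ff, dde0955, fe33614}.
Reachable from b0be356: {161a86b, a40e2f6, b0be356, ca8a9ff, fe33614}.
In 7979e35's history but not b0be356's: {0eae5ac, 0fcecbe, 5a625ce, 75ae3b6, 7979e35, c23aaee, dde0955} — 7 commits.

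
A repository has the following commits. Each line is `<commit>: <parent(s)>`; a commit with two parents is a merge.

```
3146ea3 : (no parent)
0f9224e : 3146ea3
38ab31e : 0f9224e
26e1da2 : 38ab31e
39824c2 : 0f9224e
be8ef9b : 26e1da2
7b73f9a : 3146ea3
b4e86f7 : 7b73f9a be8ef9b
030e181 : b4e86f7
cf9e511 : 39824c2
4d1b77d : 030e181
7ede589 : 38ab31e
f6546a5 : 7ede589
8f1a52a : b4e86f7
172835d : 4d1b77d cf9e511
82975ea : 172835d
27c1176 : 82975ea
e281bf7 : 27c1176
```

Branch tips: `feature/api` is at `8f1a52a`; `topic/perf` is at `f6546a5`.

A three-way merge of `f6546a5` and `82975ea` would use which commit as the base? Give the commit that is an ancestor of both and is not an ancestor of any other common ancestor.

Ancestors of f6546a5: {0f9224e, 3146ea3, 38ab31e, 7ede589, f6546a5}.
Ancestors of 82975ea: {030e181, 0f9224e, 172835d, 26e1da2, 3146ea3, 38ab31e, 39824c2, 4d1b77d, 7b73f9a, 82975ea, b4e86f7, be8ef9b, cf9e511}.
Common ancestors: {0f9224e, 3146ea3, 38ab31e}.
Among these, 38ab31e is not an ancestor of any other common ancestor — it is the merge base.

38ab31e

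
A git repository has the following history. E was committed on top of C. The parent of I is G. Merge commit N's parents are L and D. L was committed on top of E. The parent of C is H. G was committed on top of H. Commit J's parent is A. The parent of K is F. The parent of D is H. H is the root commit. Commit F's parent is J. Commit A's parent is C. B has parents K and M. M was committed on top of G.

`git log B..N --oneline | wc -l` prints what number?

Reachable from N: {C, D, E, H, L, N}.
Reachable from B: {A, B, C, F, G, H, J, K, M}.
In N's history but not B's: {D, E, L, N} — 4 commits.

4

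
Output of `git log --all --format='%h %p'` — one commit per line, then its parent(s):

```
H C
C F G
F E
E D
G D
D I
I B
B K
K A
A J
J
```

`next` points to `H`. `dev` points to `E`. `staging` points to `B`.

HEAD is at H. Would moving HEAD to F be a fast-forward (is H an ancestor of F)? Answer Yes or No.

A fast-forward from H to F is possible iff H is an ancestor of F.
Ancestors of F: {A, B, D, E, F, I, J, K}.
H is not among them, so fast-forward is not possible.

No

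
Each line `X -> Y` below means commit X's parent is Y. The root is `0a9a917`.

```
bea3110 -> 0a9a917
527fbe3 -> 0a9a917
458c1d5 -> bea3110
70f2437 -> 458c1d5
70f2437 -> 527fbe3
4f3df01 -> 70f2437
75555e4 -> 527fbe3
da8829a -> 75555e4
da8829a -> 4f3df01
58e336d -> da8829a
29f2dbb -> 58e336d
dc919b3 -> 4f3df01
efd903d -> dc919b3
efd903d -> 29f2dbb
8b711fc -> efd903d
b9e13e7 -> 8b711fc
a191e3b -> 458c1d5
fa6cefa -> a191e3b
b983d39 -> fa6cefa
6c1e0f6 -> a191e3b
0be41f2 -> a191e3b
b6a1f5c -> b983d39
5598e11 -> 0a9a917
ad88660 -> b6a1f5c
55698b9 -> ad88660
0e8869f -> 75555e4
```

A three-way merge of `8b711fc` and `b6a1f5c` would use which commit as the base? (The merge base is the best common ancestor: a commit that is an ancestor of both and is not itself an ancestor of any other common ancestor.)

Ancestors of 8b711fc: {0a9a917, 29f2dbb, 458c1d5, 4f3df01, 527fbe3, 58e336d, 70f2437, 75555e4, 8b711fc, bea3110, da8829a, dc919b3, efd903d}.
Ancestors of b6a1f5c: {0a9a917, 458c1d5, a191e3b, b6a1f5c, b983d39, bea3110, fa6cefa}.
Common ancestors: {0a9a917, 458c1d5, bea3110}.
Among these, 458c1d5 is not an ancestor of any other common ancestor — it is the merge base.

458c1d5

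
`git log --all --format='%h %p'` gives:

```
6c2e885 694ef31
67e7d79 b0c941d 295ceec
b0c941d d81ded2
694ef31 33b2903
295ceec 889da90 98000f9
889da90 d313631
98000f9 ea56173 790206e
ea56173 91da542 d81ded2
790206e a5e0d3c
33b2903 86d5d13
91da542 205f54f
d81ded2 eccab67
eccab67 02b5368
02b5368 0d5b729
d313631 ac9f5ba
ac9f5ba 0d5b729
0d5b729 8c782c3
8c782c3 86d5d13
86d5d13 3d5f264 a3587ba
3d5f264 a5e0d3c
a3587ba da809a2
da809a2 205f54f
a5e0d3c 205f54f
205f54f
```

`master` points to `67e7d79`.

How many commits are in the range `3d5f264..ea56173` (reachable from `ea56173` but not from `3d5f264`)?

10

Reachable from ea56173: {02b5368, 0d5b729, 205f54f, 3d5f264, 86d5d13, 8c782c3, 91da542, a3587ba, a5e0d3c, d81ded2, da809a2, ea56173, eccab67}.
Reachable from 3d5f264: {205f54f, 3d5f264, a5e0d3c}.
In ea56173's history but not 3d5f264's: {02b5368, 0d5b729, 86d5d13, 8c782c3, 91da542, a3587ba, d81ded2, da809a2, ea56173, eccab67} — 10 commits.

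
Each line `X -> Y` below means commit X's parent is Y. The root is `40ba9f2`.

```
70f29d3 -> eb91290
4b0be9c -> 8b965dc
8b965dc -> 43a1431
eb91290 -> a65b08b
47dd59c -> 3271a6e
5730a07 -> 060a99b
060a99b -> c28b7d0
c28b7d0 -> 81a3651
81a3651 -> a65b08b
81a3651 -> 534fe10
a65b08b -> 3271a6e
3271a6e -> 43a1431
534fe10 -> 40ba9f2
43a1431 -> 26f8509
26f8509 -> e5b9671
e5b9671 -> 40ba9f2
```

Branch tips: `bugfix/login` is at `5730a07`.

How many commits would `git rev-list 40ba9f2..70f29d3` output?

Reachable from 70f29d3: {26f8509, 3271a6e, 40ba9f2, 43a1431, 70f29d3, a65b08b, e5b9671, eb91290}.
Reachable from 40ba9f2: {40ba9f2}.
In 70f29d3's history but not 40ba9f2's: {26f8509, 3271a6e, 43a1431, 70f29d3, a65b08b, e5b9671, eb91290} — 7 commits.

7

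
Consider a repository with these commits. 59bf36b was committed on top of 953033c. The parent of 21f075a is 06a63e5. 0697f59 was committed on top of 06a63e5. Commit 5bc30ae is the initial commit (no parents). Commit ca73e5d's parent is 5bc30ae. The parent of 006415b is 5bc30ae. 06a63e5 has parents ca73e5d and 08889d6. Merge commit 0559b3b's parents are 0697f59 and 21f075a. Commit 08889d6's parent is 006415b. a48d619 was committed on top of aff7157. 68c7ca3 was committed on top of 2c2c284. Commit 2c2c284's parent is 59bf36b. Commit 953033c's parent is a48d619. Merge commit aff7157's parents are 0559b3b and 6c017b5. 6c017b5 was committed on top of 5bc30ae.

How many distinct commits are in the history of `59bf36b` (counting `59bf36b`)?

13

Walking parent pointers from 59bf36b: reachable set = {006415b, 0559b3b, 0697f59, 06a63e5, 08889d6, 21f075a, 59bf36b, 5bc30ae, 6c017b5, 953033c, a48d619, aff7157, ca73e5d}.
That is 13 commits.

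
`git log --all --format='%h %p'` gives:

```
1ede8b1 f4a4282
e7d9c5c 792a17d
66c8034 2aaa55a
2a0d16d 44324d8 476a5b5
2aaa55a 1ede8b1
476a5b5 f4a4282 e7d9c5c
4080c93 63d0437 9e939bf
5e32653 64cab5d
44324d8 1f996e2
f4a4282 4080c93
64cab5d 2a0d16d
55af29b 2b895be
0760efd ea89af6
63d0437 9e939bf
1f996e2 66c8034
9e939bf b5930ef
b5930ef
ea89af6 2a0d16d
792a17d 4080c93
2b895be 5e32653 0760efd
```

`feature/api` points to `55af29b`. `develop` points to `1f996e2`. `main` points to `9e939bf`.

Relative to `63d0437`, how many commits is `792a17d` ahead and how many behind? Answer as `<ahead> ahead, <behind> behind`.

Reachable from 792a17d: {4080c93, 63d0437, 792a17d, 9e939bf, b5930ef}.
Reachable from 63d0437: {63d0437, 9e939bf, b5930ef}.
Only in 792a17d's history (ahead): {4080c93, 792a17d} — 2.
Only in 63d0437's history (behind): {} — 0.

2 ahead, 0 behind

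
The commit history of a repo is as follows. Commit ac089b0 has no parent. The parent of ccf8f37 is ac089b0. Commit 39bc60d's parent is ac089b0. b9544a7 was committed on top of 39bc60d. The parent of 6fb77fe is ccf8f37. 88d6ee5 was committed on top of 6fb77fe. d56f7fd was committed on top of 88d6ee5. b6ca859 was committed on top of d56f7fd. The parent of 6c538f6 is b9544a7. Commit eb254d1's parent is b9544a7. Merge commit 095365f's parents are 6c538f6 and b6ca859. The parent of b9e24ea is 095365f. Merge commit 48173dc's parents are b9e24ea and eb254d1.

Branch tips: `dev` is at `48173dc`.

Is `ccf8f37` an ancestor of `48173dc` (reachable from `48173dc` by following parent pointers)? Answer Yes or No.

Ancestors of 48173dc (commits reachable by following parents): {095365f, 39bc60d, 48173dc, 6c538f6, 6fb77fe, 88d6ee5, ac089b0, b6ca859, b9544a7, b9e24ea, ccf8f37, d56f7fd, eb254d1}.
ccf8f37 is in that set, so it is an ancestor of 48173dc.

Yes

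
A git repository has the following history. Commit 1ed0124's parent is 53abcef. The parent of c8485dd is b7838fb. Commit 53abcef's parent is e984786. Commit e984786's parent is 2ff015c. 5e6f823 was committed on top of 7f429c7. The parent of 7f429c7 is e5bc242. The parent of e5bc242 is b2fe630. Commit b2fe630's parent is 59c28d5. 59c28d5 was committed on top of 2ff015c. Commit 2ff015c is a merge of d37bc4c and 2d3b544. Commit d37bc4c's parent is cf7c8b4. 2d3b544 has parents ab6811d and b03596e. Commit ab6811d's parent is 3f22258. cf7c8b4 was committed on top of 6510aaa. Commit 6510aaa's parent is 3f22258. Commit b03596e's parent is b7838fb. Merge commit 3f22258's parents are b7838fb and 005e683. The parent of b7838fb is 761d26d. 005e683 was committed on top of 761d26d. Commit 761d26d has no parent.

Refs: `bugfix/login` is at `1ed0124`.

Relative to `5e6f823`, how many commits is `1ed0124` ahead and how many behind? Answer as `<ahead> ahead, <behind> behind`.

3 ahead, 5 behind

Reachable from 1ed0124: {005e683, 1ed0124, 2d3b544, 2ff015c, 3f22258, 53abcef, 6510aaa, 761d26d, ab6811d, b03596e, b7838fb, cf7c8b4, d37bc4c, e984786}.
Reachable from 5e6f823: {005e683, 2d3b544, 2ff015c, 3f22258, 59c28d5, 5e6f823, 6510aaa, 761d26d, 7f429c7, ab6811d, b03596e, b2fe630, b7838fb, cf7c8b4, d37bc4c, e5bc242}.
Only in 1ed0124's history (ahead): {1ed0124, 53abcef, e984786} — 3.
Only in 5e6f823's history (behind): {59c28d5, 5e6f823, 7f429c7, b2fe630, e5bc242} — 5.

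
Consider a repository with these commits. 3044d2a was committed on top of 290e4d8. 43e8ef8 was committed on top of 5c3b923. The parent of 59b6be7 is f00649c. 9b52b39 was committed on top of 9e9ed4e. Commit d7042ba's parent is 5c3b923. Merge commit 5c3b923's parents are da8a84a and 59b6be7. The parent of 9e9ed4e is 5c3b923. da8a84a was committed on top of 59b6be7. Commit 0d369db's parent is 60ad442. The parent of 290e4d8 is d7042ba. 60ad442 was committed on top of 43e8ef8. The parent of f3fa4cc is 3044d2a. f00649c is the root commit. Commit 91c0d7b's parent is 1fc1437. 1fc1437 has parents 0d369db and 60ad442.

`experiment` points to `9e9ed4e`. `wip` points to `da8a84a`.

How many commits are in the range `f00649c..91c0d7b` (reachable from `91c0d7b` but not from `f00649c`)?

Reachable from 91c0d7b: {0d369db, 1fc1437, 43e8ef8, 59b6be7, 5c3b923, 60ad442, 91c0d7b, da8a84a, f00649c}.
Reachable from f00649c: {f00649c}.
In 91c0d7b's history but not f00649c's: {0d369db, 1fc1437, 43e8ef8, 59b6be7, 5c3b923, 60ad442, 91c0d7b, da8a84a} — 8 commits.

8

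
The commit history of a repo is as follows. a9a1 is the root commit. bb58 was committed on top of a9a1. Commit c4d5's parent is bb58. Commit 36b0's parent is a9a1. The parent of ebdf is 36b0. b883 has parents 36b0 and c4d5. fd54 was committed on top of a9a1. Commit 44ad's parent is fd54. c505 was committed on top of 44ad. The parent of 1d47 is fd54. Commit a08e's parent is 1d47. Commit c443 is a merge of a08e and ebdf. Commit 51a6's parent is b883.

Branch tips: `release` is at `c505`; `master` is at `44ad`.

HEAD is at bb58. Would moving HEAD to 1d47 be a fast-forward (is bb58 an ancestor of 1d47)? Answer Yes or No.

A fast-forward from bb58 to 1d47 is possible iff bb58 is an ancestor of 1d47.
Ancestors of 1d47: {1d47, a9a1, fd54}.
bb58 is not among them, so fast-forward is not possible.

No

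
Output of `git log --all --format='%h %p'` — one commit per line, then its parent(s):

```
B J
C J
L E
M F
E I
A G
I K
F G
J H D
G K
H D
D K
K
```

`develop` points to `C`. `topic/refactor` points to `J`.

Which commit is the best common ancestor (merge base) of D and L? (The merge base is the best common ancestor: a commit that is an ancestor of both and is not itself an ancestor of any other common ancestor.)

K

Ancestors of D: {D, K}.
Ancestors of L: {E, I, K, L}.
Common ancestors: {K}.
The only common ancestor is K, so it is the merge base.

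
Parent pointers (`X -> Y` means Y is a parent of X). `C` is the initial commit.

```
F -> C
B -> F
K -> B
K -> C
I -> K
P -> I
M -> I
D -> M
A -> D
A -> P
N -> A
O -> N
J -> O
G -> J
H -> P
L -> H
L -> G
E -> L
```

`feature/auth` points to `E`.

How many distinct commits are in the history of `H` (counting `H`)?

Walking parent pointers from H: reachable set = {B, C, F, H, I, K, P}.
That is 7 commits.

7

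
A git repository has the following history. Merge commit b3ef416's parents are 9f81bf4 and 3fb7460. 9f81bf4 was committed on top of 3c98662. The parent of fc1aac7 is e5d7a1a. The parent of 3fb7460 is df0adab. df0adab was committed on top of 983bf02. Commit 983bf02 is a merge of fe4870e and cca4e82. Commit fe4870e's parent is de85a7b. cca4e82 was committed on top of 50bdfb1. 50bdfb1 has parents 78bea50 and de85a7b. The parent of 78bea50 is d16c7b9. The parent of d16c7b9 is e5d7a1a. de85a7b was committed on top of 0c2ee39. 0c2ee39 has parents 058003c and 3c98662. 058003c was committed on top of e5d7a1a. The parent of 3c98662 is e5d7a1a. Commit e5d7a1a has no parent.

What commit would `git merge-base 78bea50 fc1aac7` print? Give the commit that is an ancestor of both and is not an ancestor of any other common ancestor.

e5d7a1a

Ancestors of 78bea50: {78bea50, d16c7b9, e5d7a1a}.
Ancestors of fc1aac7: {e5d7a1a, fc1aac7}.
Common ancestors: {e5d7a1a}.
The only common ancestor is e5d7a1a, so it is the merge base.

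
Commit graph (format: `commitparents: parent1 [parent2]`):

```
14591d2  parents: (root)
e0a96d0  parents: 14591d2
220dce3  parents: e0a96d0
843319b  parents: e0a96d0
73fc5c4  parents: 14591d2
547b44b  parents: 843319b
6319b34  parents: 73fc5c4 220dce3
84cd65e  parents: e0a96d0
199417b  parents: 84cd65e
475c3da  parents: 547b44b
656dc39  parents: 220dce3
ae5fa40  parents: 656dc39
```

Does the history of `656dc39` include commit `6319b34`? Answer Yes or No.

Ancestors of 656dc39: {14591d2, 220dce3, 656dc39, e0a96d0}.
6319b34 is not in that set, so it is not an ancestor of 656dc39.

No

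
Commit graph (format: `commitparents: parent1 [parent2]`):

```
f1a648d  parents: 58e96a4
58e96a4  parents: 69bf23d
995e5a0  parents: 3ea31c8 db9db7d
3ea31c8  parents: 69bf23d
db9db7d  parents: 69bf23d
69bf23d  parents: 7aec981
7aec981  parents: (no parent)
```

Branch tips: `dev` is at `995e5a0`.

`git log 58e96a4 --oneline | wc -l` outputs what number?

3

Walking parent pointers from 58e96a4: reachable set = {58e96a4, 69bf23d, 7aec981}.
That is 3 commits.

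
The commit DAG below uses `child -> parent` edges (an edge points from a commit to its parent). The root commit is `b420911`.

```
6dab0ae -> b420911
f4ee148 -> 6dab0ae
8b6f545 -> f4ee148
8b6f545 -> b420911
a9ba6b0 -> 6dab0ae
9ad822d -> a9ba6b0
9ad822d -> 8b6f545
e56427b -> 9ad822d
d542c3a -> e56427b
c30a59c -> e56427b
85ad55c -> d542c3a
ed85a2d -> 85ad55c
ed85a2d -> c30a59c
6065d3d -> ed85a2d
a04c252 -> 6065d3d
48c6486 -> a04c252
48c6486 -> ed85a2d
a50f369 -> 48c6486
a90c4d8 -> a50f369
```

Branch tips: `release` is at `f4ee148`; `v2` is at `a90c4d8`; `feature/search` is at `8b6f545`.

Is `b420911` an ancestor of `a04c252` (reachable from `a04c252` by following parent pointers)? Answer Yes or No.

Ancestors of a04c252 (commits reachable by following parents): {6065d3d, 6dab0ae, 85ad55c, 8b6f545, 9ad822d, a04c252, a9ba6b0, b420911, c30a59c, d542c3a, e56427b, ed85a2d, f4ee148}.
b420911 is in that set, so it is an ancestor of a04c252.

Yes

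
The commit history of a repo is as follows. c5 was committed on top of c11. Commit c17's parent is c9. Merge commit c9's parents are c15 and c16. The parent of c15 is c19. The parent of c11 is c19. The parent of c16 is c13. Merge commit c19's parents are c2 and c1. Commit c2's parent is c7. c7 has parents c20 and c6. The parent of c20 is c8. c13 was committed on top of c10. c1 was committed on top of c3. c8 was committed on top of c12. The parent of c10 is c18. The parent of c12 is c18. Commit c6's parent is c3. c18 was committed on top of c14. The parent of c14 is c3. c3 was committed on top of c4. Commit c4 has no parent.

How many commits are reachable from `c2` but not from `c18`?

Reachable from c2: {c12, c14, c18, c2, c20, c3, c4, c6, c7, c8}.
Reachable from c18: {c14, c18, c3, c4}.
In c2's history but not c18's: {c12, c2, c20, c6, c7, c8} — 6 commits.

6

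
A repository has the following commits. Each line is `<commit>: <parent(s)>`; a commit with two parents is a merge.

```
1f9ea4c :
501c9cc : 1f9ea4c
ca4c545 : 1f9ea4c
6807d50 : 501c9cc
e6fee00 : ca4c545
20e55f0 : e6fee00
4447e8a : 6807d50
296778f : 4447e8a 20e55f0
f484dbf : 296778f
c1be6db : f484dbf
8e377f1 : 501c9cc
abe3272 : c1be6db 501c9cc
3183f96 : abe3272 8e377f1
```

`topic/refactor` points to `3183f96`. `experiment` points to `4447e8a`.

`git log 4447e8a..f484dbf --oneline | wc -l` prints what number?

Reachable from f484dbf: {1f9ea4c, 20e55f0, 296778f, 4447e8a, 501c9cc, 6807d50, ca4c545, e6fee00, f484dbf}.
Reachable from 4447e8a: {1f9ea4c, 4447e8a, 501c9cc, 6807d50}.
In f484dbf's history but not 4447e8a's: {20e55f0, 296778f, ca4c545, e6fee00, f484dbf} — 5 commits.

5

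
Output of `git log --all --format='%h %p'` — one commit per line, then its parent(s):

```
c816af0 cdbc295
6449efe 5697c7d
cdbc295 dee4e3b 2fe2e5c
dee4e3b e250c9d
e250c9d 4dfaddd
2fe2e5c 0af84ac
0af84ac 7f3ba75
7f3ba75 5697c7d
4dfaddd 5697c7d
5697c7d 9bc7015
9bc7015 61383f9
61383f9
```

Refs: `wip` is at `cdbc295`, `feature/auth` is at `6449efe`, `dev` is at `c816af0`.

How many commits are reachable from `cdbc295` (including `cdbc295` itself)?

10

Walking parent pointers from cdbc295: reachable set = {0af84ac, 2fe2e5c, 4dfaddd, 5697c7d, 61383f9, 7f3ba75, 9bc7015, cdbc295, dee4e3b, e250c9d}.
That is 10 commits.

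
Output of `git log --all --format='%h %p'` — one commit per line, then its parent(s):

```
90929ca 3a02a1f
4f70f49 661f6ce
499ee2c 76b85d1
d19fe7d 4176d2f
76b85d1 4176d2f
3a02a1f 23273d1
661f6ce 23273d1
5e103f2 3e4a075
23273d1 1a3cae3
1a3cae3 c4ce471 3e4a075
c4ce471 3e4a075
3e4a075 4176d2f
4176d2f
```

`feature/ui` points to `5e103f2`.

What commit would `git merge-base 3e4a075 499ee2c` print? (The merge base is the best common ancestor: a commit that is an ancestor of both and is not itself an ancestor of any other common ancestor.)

Ancestors of 3e4a075: {3e4a075, 4176d2f}.
Ancestors of 499ee2c: {4176d2f, 499ee2c, 76b85d1}.
Common ancestors: {4176d2f}.
The only common ancestor is 4176d2f, so it is the merge base.

4176d2f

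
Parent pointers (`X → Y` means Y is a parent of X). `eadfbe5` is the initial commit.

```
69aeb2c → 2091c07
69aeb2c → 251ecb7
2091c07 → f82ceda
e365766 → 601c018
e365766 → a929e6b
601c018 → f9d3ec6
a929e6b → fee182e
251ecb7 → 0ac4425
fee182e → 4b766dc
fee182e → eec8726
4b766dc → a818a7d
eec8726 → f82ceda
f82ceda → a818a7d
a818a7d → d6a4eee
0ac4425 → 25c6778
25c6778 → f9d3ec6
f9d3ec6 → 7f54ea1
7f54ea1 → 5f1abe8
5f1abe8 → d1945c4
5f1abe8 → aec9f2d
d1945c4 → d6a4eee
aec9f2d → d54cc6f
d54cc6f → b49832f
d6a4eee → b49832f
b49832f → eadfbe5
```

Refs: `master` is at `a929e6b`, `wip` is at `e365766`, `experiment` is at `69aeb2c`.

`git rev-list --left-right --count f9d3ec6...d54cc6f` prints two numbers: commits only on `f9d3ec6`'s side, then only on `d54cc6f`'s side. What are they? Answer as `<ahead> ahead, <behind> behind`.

Reachable from f9d3ec6: {5f1abe8, 7f54ea1, aec9f2d, b49832f, d1945c4, d54cc6f, d6a4eee, eadfbe5, f9d3ec6}.
Reachable from d54cc6f: {b49832f, d54cc6f, eadfbe5}.
Only in f9d3ec6's history (ahead): {5f1abe8, 7f54ea1, aec9f2d, d1945c4, d6a4eee, f9d3ec6} — 6.
Only in d54cc6f's history (behind): {} — 0.

6 ahead, 0 behind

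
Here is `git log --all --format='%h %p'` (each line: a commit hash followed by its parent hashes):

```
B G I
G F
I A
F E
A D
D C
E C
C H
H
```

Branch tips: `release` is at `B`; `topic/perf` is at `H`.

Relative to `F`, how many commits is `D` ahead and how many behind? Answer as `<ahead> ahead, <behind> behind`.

1 ahead, 2 behind

Reachable from D: {C, D, H}.
Reachable from F: {C, E, F, H}.
Only in D's history (ahead): {D} — 1.
Only in F's history (behind): {E, F} — 2.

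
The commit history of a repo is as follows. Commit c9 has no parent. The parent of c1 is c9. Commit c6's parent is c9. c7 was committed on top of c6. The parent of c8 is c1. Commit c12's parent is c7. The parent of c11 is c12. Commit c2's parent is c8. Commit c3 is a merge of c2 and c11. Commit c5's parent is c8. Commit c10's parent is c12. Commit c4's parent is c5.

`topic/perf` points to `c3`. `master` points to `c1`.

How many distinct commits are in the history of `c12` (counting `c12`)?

Walking parent pointers from c12: reachable set = {c12, c6, c7, c9}.
That is 4 commits.

4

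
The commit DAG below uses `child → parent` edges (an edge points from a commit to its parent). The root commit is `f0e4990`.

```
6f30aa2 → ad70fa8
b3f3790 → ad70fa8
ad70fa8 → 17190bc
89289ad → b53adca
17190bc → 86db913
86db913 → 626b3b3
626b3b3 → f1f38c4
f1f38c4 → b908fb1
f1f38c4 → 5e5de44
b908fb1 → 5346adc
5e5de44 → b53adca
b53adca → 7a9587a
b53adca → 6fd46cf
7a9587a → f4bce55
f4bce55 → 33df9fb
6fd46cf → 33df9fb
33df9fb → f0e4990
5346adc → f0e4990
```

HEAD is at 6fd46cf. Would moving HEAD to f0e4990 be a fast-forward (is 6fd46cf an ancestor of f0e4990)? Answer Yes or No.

A fast-forward from 6fd46cf to f0e4990 is possible iff 6fd46cf is an ancestor of f0e4990.
Ancestors of f0e4990: {f0e4990}.
6fd46cf is not among them, so fast-forward is not possible.

No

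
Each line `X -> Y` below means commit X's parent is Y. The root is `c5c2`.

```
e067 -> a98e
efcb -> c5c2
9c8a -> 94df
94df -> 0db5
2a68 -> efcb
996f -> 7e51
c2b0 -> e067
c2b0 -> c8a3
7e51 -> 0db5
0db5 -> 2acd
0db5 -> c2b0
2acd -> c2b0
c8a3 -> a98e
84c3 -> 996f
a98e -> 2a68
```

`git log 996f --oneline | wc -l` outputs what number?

Walking parent pointers from 996f: reachable set = {0db5, 2a68, 2acd, 7e51, 996f, a98e, c2b0, c5c2, c8a3, e067, efcb}.
That is 11 commits.

11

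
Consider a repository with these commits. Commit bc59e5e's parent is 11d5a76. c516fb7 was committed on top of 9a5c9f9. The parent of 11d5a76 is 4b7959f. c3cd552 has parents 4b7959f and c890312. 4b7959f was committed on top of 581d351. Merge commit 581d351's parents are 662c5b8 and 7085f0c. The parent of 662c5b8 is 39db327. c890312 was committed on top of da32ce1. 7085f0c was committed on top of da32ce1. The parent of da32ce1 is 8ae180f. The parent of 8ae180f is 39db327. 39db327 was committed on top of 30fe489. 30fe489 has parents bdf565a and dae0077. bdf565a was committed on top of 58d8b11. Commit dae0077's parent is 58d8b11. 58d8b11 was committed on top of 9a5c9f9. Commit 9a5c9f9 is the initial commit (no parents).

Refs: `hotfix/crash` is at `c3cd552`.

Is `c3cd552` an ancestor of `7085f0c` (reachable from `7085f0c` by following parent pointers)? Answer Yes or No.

No

Ancestors of 7085f0c: {30fe489, 39db327, 58d8b11, 7085f0c, 8ae180f, 9a5c9f9, bdf565a, da32ce1, dae0077}.
c3cd552 is not in that set, so it is not an ancestor of 7085f0c.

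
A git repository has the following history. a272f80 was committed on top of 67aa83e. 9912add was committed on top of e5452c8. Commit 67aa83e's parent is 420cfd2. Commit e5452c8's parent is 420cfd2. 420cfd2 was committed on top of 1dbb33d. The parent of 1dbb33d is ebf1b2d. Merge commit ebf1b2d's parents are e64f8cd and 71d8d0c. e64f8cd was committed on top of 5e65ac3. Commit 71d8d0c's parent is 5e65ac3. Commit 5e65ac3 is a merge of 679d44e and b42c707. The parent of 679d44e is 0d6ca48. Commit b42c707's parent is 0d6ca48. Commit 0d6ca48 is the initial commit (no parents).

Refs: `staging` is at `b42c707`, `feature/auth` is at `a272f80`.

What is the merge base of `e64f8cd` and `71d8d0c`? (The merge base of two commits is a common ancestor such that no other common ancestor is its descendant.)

5e65ac3

Ancestors of e64f8cd: {0d6ca48, 5e65ac3, 679d44e, b42c707, e64f8cd}.
Ancestors of 71d8d0c: {0d6ca48, 5e65ac3, 679d44e, 71d8d0c, b42c707}.
Common ancestors: {0d6ca48, 5e65ac3, 679d44e, b42c707}.
Among these, 5e65ac3 is not an ancestor of any other common ancestor — it is the merge base.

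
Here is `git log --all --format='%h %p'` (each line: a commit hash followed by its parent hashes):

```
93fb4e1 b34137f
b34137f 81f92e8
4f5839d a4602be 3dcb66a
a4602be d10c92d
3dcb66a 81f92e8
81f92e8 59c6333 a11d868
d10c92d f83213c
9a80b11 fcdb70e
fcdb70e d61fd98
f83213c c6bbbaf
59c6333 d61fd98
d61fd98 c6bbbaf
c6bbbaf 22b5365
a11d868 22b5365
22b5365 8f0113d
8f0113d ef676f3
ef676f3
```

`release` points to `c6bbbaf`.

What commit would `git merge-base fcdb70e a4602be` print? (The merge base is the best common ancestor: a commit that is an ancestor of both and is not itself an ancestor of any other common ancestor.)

Ancestors of fcdb70e: {22b5365, 8f0113d, c6bbbaf, d61fd98, ef676f3, fcdb70e}.
Ancestors of a4602be: {22b5365, 8f0113d, a4602be, c6bbbaf, d10c92d, ef676f3, f83213c}.
Common ancestors: {22b5365, 8f0113d, c6bbbaf, ef676f3}.
Among these, c6bbbaf is not an ancestor of any other common ancestor — it is the merge base.

c6bbbaf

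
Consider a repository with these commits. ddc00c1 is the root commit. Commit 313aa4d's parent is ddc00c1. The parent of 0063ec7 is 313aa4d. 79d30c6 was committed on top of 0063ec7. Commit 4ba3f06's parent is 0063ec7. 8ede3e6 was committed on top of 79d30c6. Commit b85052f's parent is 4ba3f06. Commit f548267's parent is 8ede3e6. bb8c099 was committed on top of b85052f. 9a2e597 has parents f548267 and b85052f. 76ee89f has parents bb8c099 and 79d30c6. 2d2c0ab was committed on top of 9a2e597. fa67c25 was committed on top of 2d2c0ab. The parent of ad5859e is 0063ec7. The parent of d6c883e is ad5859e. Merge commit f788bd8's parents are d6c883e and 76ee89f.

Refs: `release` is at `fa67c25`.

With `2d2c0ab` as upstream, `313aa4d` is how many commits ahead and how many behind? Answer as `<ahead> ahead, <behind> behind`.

0 ahead, 8 behind

Reachable from 313aa4d: {313aa4d, ddc00c1}.
Reachable from 2d2c0ab: {0063ec7, 2d2c0ab, 313aa4d, 4ba3f06, 79d30c6, 8ede3e6, 9a2e597, b85052f, ddc00c1, f548267}.
Only in 313aa4d's history (ahead): {} — 0.
Only in 2d2c0ab's history (behind): {0063ec7, 2d2c0ab, 4ba3f06, 79d30c6, 8ede3e6, 9a2e597, b85052f, f548267} — 8.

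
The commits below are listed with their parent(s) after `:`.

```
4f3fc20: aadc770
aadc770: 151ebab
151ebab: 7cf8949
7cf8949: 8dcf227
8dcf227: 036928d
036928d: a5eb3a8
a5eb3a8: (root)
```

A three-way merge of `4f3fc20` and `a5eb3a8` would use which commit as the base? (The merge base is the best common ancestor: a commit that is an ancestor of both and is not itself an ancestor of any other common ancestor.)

a5eb3a8

Ancestors of 4f3fc20: {036928d, 151ebab, 4f3fc20, 7cf8949, 8dcf227, a5eb3a8, aadc770}.
Ancestors of a5eb3a8: {a5eb3a8}.
Common ancestors: {a5eb3a8}.
The only common ancestor is a5eb3a8, so it is the merge base.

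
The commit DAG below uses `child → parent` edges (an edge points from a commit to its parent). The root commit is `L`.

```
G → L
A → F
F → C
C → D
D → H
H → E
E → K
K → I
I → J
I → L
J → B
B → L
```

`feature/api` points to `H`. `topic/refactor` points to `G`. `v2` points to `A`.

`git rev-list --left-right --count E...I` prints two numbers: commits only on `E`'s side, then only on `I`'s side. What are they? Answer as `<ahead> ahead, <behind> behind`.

2 ahead, 0 behind

Reachable from E: {B, E, I, J, K, L}.
Reachable from I: {B, I, J, L}.
Only in E's history (ahead): {E, K} — 2.
Only in I's history (behind): {} — 0.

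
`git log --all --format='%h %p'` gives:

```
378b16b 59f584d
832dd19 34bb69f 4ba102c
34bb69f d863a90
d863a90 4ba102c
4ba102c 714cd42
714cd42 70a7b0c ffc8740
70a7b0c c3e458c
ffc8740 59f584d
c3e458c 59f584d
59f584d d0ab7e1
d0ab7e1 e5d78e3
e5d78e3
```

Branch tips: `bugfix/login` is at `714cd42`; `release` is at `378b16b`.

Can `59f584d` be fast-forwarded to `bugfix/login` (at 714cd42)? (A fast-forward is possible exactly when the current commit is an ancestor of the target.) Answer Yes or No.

Yes

A fast-forward from 59f584d to 714cd42 is possible iff 59f584d is an ancestor of 714cd42.
Ancestors of 714cd42: {59f584d, 70a7b0c, 714cd42, c3e458c, d0ab7e1, e5d78e3, ffc8740}.
59f584d is among them, so fast-forward is possible.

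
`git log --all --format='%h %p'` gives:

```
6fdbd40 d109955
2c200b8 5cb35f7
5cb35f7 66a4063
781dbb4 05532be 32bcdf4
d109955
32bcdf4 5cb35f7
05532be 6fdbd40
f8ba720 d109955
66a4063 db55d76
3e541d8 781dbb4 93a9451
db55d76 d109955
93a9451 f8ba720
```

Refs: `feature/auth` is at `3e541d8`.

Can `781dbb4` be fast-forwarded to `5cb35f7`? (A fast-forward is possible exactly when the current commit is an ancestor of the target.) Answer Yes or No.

A fast-forward from 781dbb4 to 5cb35f7 is possible iff 781dbb4 is an ancestor of 5cb35f7.
Ancestors of 5cb35f7: {5cb35f7, 66a4063, d109955, db55d76}.
781dbb4 is not among them, so fast-forward is not possible.

No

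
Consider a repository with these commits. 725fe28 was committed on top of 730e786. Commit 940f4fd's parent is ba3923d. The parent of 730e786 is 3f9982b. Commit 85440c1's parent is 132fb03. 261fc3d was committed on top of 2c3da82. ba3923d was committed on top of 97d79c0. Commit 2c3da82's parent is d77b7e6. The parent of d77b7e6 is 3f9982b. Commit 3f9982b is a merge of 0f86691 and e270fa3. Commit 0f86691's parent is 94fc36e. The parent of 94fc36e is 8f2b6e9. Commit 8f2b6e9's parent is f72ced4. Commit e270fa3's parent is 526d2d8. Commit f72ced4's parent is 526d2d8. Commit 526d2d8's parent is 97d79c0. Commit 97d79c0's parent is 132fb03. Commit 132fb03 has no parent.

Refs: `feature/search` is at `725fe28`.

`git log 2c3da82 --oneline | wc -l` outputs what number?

Walking parent pointers from 2c3da82: reachable set = {0f86691, 132fb03, 2c3da82, 3f9982b, 526d2d8, 8f2b6e9, 94fc36e, 97d79c0, d77b7e6, e270fa3, f72ced4}.
That is 11 commits.

11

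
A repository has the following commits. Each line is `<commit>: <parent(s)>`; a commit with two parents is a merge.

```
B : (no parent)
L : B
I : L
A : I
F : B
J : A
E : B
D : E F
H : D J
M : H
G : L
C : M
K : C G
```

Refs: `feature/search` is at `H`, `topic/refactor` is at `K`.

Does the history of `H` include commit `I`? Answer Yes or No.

Ancestors of H (commits reachable by following parents): {A, B, D, E, F, H, I, J, L}.
I is in that set, so it is an ancestor of H.

Yes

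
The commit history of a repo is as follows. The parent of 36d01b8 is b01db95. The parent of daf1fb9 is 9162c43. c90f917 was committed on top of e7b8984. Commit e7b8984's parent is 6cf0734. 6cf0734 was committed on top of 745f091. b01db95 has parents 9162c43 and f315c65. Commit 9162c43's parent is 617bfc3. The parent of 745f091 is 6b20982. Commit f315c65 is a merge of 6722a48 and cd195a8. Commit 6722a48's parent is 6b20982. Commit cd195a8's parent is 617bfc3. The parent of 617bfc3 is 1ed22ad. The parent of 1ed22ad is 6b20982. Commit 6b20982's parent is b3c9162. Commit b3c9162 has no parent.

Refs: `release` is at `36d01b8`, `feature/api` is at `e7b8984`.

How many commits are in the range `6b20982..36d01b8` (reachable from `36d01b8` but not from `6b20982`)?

Reachable from 36d01b8: {1ed22ad, 36d01b8, 617bfc3, 6722a48, 6b20982, 9162c43, b01db95, b3c9162, cd195a8, f315c65}.
Reachable from 6b20982: {6b20982, b3c9162}.
In 36d01b8's history but not 6b20982's: {1ed22ad, 36d01b8, 617bfc3, 6722a48, 9162c43, b01db95, cd195a8, f315c65} — 8 commits.

8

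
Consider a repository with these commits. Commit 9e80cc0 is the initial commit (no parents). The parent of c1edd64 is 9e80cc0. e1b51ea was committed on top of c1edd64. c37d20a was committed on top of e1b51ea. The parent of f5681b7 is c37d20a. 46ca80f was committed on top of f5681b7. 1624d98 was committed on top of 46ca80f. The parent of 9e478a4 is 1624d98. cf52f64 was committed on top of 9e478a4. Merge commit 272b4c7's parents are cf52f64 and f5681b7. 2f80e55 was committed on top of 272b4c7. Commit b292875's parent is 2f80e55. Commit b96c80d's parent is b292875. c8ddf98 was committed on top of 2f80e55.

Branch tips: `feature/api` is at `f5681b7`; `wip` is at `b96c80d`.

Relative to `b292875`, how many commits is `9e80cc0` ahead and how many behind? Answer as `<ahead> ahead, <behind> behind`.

0 ahead, 11 behind

Reachable from 9e80cc0: {9e80cc0}.
Reachable from b292875: {1624d98, 272b4c7, 2f80e55, 46ca80f, 9e478a4, 9e80cc0, b292875, c1edd64, c37d20a, cf52f64, e1b51ea, f5681b7}.
Only in 9e80cc0's history (ahead): {} — 0.
Only in b292875's history (behind): {1624d98, 272b4c7, 2f80e55, 46ca80f, 9e478a4, b292875, c1edd64, c37d20a, cf52f64, e1b51ea, f5681b7} — 11.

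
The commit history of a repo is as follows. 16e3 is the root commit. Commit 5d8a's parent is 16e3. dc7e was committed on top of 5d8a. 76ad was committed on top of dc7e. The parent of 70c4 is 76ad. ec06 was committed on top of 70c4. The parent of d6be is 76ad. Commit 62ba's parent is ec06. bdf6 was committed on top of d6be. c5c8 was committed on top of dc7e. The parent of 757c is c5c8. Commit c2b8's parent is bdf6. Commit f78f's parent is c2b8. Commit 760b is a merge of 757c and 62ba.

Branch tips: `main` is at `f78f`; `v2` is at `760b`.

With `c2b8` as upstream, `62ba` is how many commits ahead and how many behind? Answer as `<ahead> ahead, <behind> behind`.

Reachable from 62ba: {16e3, 5d8a, 62ba, 70c4, 76ad, dc7e, ec06}.
Reachable from c2b8: {16e3, 5d8a, 76ad, bdf6, c2b8, d6be, dc7e}.
Only in 62ba's history (ahead): {62ba, 70c4, ec06} — 3.
Only in c2b8's history (behind): {bdf6, c2b8, d6be} — 3.

3 ahead, 3 behind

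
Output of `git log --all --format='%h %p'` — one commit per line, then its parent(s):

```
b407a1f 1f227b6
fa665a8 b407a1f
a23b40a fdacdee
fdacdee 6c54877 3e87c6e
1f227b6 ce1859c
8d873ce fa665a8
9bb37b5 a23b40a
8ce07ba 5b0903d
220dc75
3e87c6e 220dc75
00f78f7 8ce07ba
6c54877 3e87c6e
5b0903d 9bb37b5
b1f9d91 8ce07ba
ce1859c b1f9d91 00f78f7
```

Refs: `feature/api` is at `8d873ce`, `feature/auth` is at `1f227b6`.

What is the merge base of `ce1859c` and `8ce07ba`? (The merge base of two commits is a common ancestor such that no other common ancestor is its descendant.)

8ce07ba

Ancestors of ce1859c: {00f78f7, 220dc75, 3e87c6e, 5b0903d, 6c54877, 8ce07ba, 9bb37b5, a23b40a, b1f9d91, ce1859c, fdacdee}.
Ancestors of 8ce07ba: {220dc75, 3e87c6e, 5b0903d, 6c54877, 8ce07ba, 9bb37b5, a23b40a, fdacdee}.
Common ancestors: {220dc75, 3e87c6e, 5b0903d, 6c54877, 8ce07ba, 9bb37b5, a23b40a, fdacdee}.
Among these, 8ce07ba is not an ancestor of any other common ancestor — it is the merge base.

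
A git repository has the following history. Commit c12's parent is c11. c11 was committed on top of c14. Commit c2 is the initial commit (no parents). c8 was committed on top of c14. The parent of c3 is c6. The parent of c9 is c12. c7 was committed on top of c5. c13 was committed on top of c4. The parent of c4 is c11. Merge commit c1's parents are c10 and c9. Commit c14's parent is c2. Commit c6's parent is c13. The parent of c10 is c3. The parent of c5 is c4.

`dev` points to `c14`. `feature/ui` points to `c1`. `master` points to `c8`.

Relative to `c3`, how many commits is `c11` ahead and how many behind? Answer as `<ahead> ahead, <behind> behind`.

Reachable from c11: {c11, c14, c2}.
Reachable from c3: {c11, c13, c14, c2, c3, c4, c6}.
Only in c11's history (ahead): {} — 0.
Only in c3's history (behind): {c13, c3, c4, c6} — 4.

0 ahead, 4 behind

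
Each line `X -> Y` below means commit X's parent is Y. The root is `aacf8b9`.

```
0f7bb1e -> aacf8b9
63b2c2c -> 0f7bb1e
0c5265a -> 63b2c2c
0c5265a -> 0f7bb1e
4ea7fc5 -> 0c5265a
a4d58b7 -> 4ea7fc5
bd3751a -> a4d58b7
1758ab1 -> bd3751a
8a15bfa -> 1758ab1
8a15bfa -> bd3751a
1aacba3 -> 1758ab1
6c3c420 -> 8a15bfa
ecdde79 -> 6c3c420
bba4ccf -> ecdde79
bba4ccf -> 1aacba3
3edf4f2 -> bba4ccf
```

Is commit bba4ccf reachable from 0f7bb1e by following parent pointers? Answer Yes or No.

Ancestors of 0f7bb1e: {0f7bb1e, aacf8b9}.
bba4ccf is not in that set, so it is not an ancestor of 0f7bb1e.

No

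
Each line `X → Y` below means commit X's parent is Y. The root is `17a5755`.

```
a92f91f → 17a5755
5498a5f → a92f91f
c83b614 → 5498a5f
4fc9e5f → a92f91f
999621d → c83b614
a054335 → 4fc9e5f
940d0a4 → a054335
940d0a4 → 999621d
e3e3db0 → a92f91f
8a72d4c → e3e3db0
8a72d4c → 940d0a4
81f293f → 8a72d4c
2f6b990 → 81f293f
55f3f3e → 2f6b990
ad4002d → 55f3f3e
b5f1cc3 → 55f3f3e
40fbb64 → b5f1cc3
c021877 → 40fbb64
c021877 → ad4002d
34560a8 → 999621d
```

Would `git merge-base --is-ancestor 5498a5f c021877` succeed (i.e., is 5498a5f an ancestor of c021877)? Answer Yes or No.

Yes

Ancestors of c021877 (commits reachable by following parents): {17a5755, 2f6b990, 40fbb64, 4fc9e5f, 5498a5f, 55f3f3e, 81f293f, 8a72d4c, 940d0a4, 999621d, a054335, a92f91f, ad4002d, b5f1cc3, c021877, c83b614, e3e3db0}.
5498a5f is in that set, so it is an ancestor of c021877.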